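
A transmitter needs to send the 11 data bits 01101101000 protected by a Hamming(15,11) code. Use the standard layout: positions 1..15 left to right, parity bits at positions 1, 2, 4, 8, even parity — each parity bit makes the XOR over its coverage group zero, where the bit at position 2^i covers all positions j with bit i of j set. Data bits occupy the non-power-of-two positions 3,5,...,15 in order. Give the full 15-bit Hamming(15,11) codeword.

000111011101000

Place data bits at non-power-of-two positions: b3=0, b5=1, b6=1, b7=0, b9=1, b10=1, b11=0, b12=1, b13=0, b14=0, b15=0.
p1 = XOR of data positions {3,5,7,9,11,13,15} = 0⊕1⊕0⊕1⊕0⊕0⊕0 = 0
p2 = XOR of data positions {3,6,7,10,11,14,15} = 0⊕1⊕0⊕1⊕0⊕0⊕0 = 0
p4 = XOR of data positions {5,6,7,12,13,14,15} = 1⊕1⊕0⊕1⊕0⊕0⊕0 = 1
p8 = XOR of data positions {9,10,11,12,13,14,15} = 1⊕1⊕0⊕1⊕0⊕0⊕0 = 1
Codeword b1..b15 = 000111011101000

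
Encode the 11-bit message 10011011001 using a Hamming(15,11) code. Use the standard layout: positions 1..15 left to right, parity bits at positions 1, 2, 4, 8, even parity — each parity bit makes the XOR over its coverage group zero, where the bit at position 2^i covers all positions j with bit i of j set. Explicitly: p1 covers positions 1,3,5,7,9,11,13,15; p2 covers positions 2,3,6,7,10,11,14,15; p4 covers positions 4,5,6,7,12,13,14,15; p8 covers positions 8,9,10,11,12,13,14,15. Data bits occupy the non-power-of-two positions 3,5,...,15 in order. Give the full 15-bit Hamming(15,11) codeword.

101100101011001

Place data bits at non-power-of-two positions: b3=1, b5=0, b6=0, b7=1, b9=1, b10=0, b11=1, b12=1, b13=0, b14=0, b15=1.
p1 = XOR of data positions {3,5,7,9,11,13,15} = 1⊕0⊕1⊕1⊕1⊕0⊕1 = 1
p2 = XOR of data positions {3,6,7,10,11,14,15} = 1⊕0⊕1⊕0⊕1⊕0⊕1 = 0
p4 = XOR of data positions {5,6,7,12,13,14,15} = 0⊕0⊕1⊕1⊕0⊕0⊕1 = 1
p8 = XOR of data positions {9,10,11,12,13,14,15} = 1⊕0⊕1⊕1⊕0⊕0⊕1 = 0
Codeword b1..b15 = 101100101011001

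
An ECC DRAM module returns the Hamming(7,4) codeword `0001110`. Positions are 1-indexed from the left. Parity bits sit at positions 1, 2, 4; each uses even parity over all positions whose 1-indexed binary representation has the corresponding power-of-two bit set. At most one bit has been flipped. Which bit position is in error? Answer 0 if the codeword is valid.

s1: b1⊕b3⊕b5⊕b7 = 0⊕0⊕1⊕0 = 1
s2: b2⊕b3⊕b6⊕b7 = 0⊕0⊕1⊕0 = 1
s4: b4⊕b5⊕b6⊕b7 = 1⊕1⊕1⊕0 = 1
Syndrome (s4...s1) = 111 → position 7.

7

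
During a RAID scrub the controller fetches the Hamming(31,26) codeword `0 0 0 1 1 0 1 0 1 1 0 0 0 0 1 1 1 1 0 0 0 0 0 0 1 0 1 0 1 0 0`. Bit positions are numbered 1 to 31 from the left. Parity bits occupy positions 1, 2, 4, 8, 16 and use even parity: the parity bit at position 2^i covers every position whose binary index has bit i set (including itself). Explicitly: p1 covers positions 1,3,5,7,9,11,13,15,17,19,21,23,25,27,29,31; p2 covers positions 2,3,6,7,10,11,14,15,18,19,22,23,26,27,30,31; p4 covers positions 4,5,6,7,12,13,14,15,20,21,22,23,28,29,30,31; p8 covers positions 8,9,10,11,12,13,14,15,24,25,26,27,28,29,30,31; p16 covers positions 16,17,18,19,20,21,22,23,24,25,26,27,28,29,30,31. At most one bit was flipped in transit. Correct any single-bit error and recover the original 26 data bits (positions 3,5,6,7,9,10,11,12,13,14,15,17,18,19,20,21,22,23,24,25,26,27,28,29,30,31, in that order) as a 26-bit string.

01111100001110000001010100

s1: b1⊕b3⊕b5⊕b7⊕b9⊕b11⊕b13⊕b15⊕b17⊕b19⊕b21⊕b23⊕b25⊕b27⊕b29⊕b31 = 0⊕0⊕1⊕1⊕1⊕0⊕0⊕1⊕1⊕0⊕0⊕0⊕1⊕1⊕1⊕0 = 0
s2: b2⊕b3⊕b6⊕b7⊕b10⊕b11⊕b14⊕b15⊕b18⊕b19⊕b22⊕b23⊕b26⊕b27⊕b30⊕b31 = 0⊕0⊕0⊕1⊕1⊕0⊕0⊕1⊕1⊕0⊕0⊕0⊕0⊕1⊕0⊕0 = 1
s4: b4⊕b5⊕b6⊕b7⊕b12⊕b13⊕b14⊕b15⊕b20⊕b21⊕b22⊕b23⊕b28⊕b29⊕b30⊕b31 = 1⊕1⊕0⊕1⊕0⊕0⊕0⊕1⊕0⊕0⊕0⊕0⊕0⊕1⊕0⊕0 = 1
s8: b8⊕b9⊕b10⊕b11⊕b12⊕b13⊕b14⊕b15⊕b24⊕b25⊕b26⊕b27⊕b28⊕b29⊕b30⊕b31 = 0⊕1⊕1⊕0⊕0⊕0⊕0⊕1⊕0⊕1⊕0⊕1⊕0⊕1⊕0⊕0 = 0
s16: b16⊕b17⊕b18⊕b19⊕b20⊕b21⊕b22⊕b23⊕b24⊕b25⊕b26⊕b27⊕b28⊕b29⊕b30⊕b31 = 1⊕1⊕1⊕0⊕0⊕0⊕0⊕0⊕0⊕1⊕0⊕1⊕0⊕1⊕0⊕0 = 0
Syndrome (s16...s1) = 00110 → position 6.
Flip bit 6: corrected codeword = 0001111011000011110000001010100
Data bits at positions 3,5,6,7,9,10,11,12,13,14,15,17,18,19,20,21,22,23,24,25,26,27,28,29,30,31: 01111100001110000001010100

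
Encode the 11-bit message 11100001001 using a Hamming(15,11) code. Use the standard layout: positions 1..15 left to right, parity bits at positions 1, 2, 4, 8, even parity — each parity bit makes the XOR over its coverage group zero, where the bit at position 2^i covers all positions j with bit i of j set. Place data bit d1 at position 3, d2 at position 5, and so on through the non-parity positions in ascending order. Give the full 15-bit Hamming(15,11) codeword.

Place data bits at non-power-of-two positions: b3=1, b5=1, b6=1, b7=0, b9=0, b10=0, b11=0, b12=1, b13=0, b14=0, b15=1.
p1 = XOR of data positions {3,5,7,9,11,13,15} = 1⊕1⊕0⊕0⊕0⊕0⊕1 = 1
p2 = XOR of data positions {3,6,7,10,11,14,15} = 1⊕1⊕0⊕0⊕0⊕0⊕1 = 1
p4 = XOR of data positions {5,6,7,12,13,14,15} = 1⊕1⊕0⊕1⊕0⊕0⊕1 = 0
p8 = XOR of data positions {9,10,11,12,13,14,15} = 0⊕0⊕0⊕1⊕0⊕0⊕1 = 0
Codeword b1..b15 = 111011000001001

111011000001001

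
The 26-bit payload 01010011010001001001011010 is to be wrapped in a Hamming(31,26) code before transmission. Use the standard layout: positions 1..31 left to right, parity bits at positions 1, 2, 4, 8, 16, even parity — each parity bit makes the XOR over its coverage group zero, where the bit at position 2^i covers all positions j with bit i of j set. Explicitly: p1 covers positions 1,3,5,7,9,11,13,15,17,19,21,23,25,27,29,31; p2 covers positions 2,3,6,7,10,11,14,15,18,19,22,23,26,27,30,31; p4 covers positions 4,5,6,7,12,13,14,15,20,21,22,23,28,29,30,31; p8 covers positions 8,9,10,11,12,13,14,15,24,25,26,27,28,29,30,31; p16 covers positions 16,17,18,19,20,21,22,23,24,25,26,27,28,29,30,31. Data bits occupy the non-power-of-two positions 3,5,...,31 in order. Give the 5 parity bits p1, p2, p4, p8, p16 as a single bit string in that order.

Place data bits at non-power-of-two positions: b3=0, b5=1, b6=0, b7=1, b9=0, b10=0, b11=1, b12=1, b13=0, b14=1, b15=0, b17=0, b18=0, b19=1, b20=0, b21=0, b22=1, b23=0, b24=0, b25=1, b26=0, b27=1, b28=1, b29=0, b30=1, b31=0.
p1 = XOR of data positions {3,5,7,9,11,13,15,17,19,21,23,25,27,29,31} = 0⊕1⊕1⊕0⊕1⊕0⊕0⊕0⊕1⊕0⊕0⊕1⊕1⊕0⊕0 = 0
p2 = XOR of data positions {3,6,7,10,11,14,15,18,19,22,23,26,27,30,31} = 0⊕0⊕1⊕0⊕1⊕1⊕0⊕0⊕1⊕1⊕0⊕0⊕1⊕1⊕0 = 1
p4 = XOR of data positions {5,6,7,12,13,14,15,20,21,22,23,28,29,30,31} = 1⊕0⊕1⊕1⊕0⊕1⊕0⊕0⊕0⊕1⊕0⊕1⊕0⊕1⊕0 = 1
p8 = XOR of data positions {9,10,11,12,13,14,15,24,25,26,27,28,29,30,31} = 0⊕0⊕1⊕1⊕0⊕1⊕0⊕0⊕1⊕0⊕1⊕1⊕0⊕1⊕0 = 1
p16 = XOR of data positions {17,18,19,20,21,22,23,24,25,26,27,28,29,30,31} = 0⊕0⊕1⊕0⊕0⊕1⊕0⊕0⊕1⊕0⊕1⊕1⊕0⊕1⊕0 = 0
Parity bits p1,p2,p4,p8,p16 = 01110

01110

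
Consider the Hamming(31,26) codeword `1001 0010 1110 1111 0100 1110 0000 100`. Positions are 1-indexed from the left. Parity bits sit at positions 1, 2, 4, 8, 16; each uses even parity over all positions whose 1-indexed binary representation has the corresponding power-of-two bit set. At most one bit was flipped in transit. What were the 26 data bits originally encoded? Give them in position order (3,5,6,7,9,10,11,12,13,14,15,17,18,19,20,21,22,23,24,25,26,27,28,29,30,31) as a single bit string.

s1: b1⊕b3⊕b5⊕b7⊕b9⊕b11⊕b13⊕b15⊕b17⊕b19⊕b21⊕b23⊕b25⊕b27⊕b29⊕b31 = 1⊕0⊕0⊕1⊕1⊕1⊕1⊕1⊕0⊕0⊕1⊕1⊕0⊕0⊕1⊕0 = 1
s2: b2⊕b3⊕b6⊕b7⊕b10⊕b11⊕b14⊕b15⊕b18⊕b19⊕b22⊕b23⊕b26⊕b27⊕b30⊕b31 = 0⊕0⊕0⊕1⊕1⊕1⊕1⊕1⊕1⊕0⊕1⊕1⊕0⊕0⊕0⊕0 = 0
s4: b4⊕b5⊕b6⊕b7⊕b12⊕b13⊕b14⊕b15⊕b20⊕b21⊕b22⊕b23⊕b28⊕b29⊕b30⊕b31 = 1⊕0⊕0⊕1⊕0⊕1⊕1⊕1⊕0⊕1⊕1⊕1⊕0⊕1⊕0⊕0 = 1
s8: b8⊕b9⊕b10⊕b11⊕b12⊕b13⊕b14⊕b15⊕b24⊕b25⊕b26⊕b27⊕b28⊕b29⊕b30⊕b31 = 0⊕1⊕1⊕1⊕0⊕1⊕1⊕1⊕0⊕0⊕0⊕0⊕0⊕1⊕0⊕0 = 1
s16: b16⊕b17⊕b18⊕b19⊕b20⊕b21⊕b22⊕b23⊕b24⊕b25⊕b26⊕b27⊕b28⊕b29⊕b30⊕b31 = 1⊕0⊕1⊕0⊕0⊕1⊕1⊕1⊕0⊕0⊕0⊕0⊕0⊕1⊕0⊕0 = 0
Syndrome (s16...s1) = 01101 → position 13.
Flip bit 13: corrected codeword = 1001001011100111010011100000100
Data bits at positions 3,5,6,7,9,10,11,12,13,14,15,17,18,19,20,21,22,23,24,25,26,27,28,29,30,31: 00011110011010011100000100

00011110011010011100000100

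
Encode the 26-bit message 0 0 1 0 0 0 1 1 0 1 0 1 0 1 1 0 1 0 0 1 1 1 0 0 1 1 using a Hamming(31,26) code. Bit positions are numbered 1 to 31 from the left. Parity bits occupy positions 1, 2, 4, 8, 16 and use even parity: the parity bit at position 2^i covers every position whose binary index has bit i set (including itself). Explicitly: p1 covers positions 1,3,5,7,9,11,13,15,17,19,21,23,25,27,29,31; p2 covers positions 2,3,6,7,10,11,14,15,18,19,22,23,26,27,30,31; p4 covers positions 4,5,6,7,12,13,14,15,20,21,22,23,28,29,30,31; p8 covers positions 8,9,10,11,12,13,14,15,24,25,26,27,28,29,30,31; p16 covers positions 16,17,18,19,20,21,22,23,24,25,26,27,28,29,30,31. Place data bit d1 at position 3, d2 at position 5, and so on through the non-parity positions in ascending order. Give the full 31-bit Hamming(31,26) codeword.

0101010000110101101101001110011

Place data bits at non-power-of-two positions: b3=0, b5=0, b6=1, b7=0, b9=0, b10=0, b11=1, b12=1, b13=0, b14=1, b15=0, b17=1, b18=0, b19=1, b20=1, b21=0, b22=1, b23=0, b24=0, b25=1, b26=1, b27=1, b28=0, b29=0, b30=1, b31=1.
p1 = XOR of data positions {3,5,7,9,11,13,15,17,19,21,23,25,27,29,31} = 0⊕0⊕0⊕0⊕1⊕0⊕0⊕1⊕1⊕0⊕0⊕1⊕1⊕0⊕1 = 0
p2 = XOR of data positions {3,6,7,10,11,14,15,18,19,22,23,26,27,30,31} = 0⊕1⊕0⊕0⊕1⊕1⊕0⊕0⊕1⊕1⊕0⊕1⊕1⊕1⊕1 = 1
p4 = XOR of data positions {5,6,7,12,13,14,15,20,21,22,23,28,29,30,31} = 0⊕1⊕0⊕1⊕0⊕1⊕0⊕1⊕0⊕1⊕0⊕0⊕0⊕1⊕1 = 1
p8 = XOR of data positions {9,10,11,12,13,14,15,24,25,26,27,28,29,30,31} = 0⊕0⊕1⊕1⊕0⊕1⊕0⊕0⊕1⊕1⊕1⊕0⊕0⊕1⊕1 = 0
p16 = XOR of data positions {17,18,19,20,21,22,23,24,25,26,27,28,29,30,31} = 1⊕0⊕1⊕1⊕0⊕1⊕0⊕0⊕1⊕1⊕1⊕0⊕0⊕1⊕1 = 1
Codeword b1..b31 = 0101010000110101101101001110011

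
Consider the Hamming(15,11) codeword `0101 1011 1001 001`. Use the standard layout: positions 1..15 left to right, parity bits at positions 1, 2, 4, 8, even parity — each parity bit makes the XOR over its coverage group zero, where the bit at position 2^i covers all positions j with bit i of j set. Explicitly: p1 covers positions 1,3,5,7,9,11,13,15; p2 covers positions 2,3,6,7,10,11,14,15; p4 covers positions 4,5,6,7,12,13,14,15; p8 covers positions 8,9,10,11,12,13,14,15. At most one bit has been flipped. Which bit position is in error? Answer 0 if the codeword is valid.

6

s1: b1⊕b3⊕b5⊕b7⊕b9⊕b11⊕b13⊕b15 = 0⊕0⊕1⊕1⊕1⊕0⊕0⊕1 = 0
s2: b2⊕b3⊕b6⊕b7⊕b10⊕b11⊕b14⊕b15 = 1⊕0⊕0⊕1⊕0⊕0⊕0⊕1 = 1
s4: b4⊕b5⊕b6⊕b7⊕b12⊕b13⊕b14⊕b15 = 1⊕1⊕0⊕1⊕1⊕0⊕0⊕1 = 1
s8: b8⊕b9⊕b10⊕b11⊕b12⊕b13⊕b14⊕b15 = 1⊕1⊕0⊕0⊕1⊕0⊕0⊕1 = 0
Syndrome (s8...s1) = 0110 → position 6.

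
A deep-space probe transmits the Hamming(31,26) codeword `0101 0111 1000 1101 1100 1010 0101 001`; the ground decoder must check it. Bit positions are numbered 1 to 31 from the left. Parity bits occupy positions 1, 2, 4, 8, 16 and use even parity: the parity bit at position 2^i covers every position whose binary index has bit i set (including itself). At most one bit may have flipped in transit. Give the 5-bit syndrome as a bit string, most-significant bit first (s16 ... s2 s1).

01101

s1: b1⊕b3⊕b5⊕b7⊕b9⊕b11⊕b13⊕b15⊕b17⊕b19⊕b21⊕b23⊕b25⊕b27⊕b29⊕b31 = 0⊕0⊕0⊕1⊕1⊕0⊕1⊕0⊕1⊕0⊕1⊕1⊕0⊕0⊕0⊕1 = 1
s2: b2⊕b3⊕b6⊕b7⊕b10⊕b11⊕b14⊕b15⊕b18⊕b19⊕b22⊕b23⊕b26⊕b27⊕b30⊕b31 = 1⊕0⊕1⊕1⊕0⊕0⊕1⊕0⊕1⊕0⊕0⊕1⊕1⊕0⊕0⊕1 = 0
s4: b4⊕b5⊕b6⊕b7⊕b12⊕b13⊕b14⊕b15⊕b20⊕b21⊕b22⊕b23⊕b28⊕b29⊕b30⊕b31 = 1⊕0⊕1⊕1⊕0⊕1⊕1⊕0⊕0⊕1⊕0⊕1⊕1⊕0⊕0⊕1 = 1
s8: b8⊕b9⊕b10⊕b11⊕b12⊕b13⊕b14⊕b15⊕b24⊕b25⊕b26⊕b27⊕b28⊕b29⊕b30⊕b31 = 1⊕1⊕0⊕0⊕0⊕1⊕1⊕0⊕0⊕0⊕1⊕0⊕1⊕0⊕0⊕1 = 1
s16: b16⊕b17⊕b18⊕b19⊕b20⊕b21⊕b22⊕b23⊕b24⊕b25⊕b26⊕b27⊕b28⊕b29⊕b30⊕b31 = 1⊕1⊕1⊕0⊕0⊕1⊕0⊕1⊕0⊕0⊕1⊕0⊕1⊕0⊕0⊕1 = 0
Syndrome (s16...s1) = 01101 → position 13.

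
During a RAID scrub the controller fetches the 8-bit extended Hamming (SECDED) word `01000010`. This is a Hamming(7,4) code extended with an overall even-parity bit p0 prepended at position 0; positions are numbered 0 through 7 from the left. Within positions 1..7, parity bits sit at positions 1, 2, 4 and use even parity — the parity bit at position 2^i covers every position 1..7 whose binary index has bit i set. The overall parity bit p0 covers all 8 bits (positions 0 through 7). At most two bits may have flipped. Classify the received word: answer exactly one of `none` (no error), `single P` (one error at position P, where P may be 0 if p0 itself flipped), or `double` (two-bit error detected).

double

s1: b1⊕b3⊕b5⊕b7 = 1⊕0⊕0⊕0 = 1
s2: b2⊕b3⊕b6⊕b7 = 0⊕0⊕1⊕0 = 1
s4: b4⊕b5⊕b6⊕b7 = 0⊕0⊕1⊕0 = 1
Syndrome (s4...s1) = 111 → position 7.
Overall parity (XOR of all 8 bits, including p0): 0⊕1⊕0⊕0⊕0⊕0⊕1⊕0 = 0
Overall=0, syndrome position=7 → double-bit error detected (uncorrectable).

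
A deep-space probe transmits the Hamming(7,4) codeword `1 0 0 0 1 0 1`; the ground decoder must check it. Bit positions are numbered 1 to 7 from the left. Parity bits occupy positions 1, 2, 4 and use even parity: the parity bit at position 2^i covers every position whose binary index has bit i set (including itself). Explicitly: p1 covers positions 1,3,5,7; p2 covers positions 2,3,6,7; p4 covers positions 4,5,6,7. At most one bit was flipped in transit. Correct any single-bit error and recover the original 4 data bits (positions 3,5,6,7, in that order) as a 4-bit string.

s1: b1⊕b3⊕b5⊕b7 = 1⊕0⊕1⊕1 = 1
s2: b2⊕b3⊕b6⊕b7 = 0⊕0⊕0⊕1 = 1
s4: b4⊕b5⊕b6⊕b7 = 0⊕1⊕0⊕1 = 0
Syndrome (s4...s1) = 011 → position 3.
Flip bit 3: corrected codeword = 1010101
Data bits at positions 3,5,6,7: 1101

1101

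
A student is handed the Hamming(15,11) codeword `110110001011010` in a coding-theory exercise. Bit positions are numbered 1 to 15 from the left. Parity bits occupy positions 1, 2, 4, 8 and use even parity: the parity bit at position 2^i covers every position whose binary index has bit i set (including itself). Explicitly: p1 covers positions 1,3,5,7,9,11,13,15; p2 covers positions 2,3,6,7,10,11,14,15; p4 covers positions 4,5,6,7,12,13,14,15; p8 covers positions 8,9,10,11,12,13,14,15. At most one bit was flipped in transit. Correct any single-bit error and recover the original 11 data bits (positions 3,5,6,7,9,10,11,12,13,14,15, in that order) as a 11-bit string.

s1: b1⊕b3⊕b5⊕b7⊕b9⊕b11⊕b13⊕b15 = 1⊕0⊕1⊕0⊕1⊕1⊕0⊕0 = 0
s2: b2⊕b3⊕b6⊕b7⊕b10⊕b11⊕b14⊕b15 = 1⊕0⊕0⊕0⊕0⊕1⊕1⊕0 = 1
s4: b4⊕b5⊕b6⊕b7⊕b12⊕b13⊕b14⊕b15 = 1⊕1⊕0⊕0⊕1⊕0⊕1⊕0 = 0
s8: b8⊕b9⊕b10⊕b11⊕b12⊕b13⊕b14⊕b15 = 0⊕1⊕0⊕1⊕1⊕0⊕1⊕0 = 0
Syndrome (s8...s1) = 0010 → position 2.
Flip bit 2: corrected codeword = 100110001011010
Data bits at positions 3,5,6,7,9,10,11,12,13,14,15: 01001011010

01001011010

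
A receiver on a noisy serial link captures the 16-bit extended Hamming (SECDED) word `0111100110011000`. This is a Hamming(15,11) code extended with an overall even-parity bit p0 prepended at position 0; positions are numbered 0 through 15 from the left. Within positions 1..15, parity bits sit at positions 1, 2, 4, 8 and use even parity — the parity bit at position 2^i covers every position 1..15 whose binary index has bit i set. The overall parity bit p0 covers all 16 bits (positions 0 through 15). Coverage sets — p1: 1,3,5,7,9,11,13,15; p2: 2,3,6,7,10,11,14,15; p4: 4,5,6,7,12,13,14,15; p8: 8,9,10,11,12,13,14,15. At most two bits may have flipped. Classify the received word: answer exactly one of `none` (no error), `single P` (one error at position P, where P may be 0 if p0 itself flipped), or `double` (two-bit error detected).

s1: b1⊕b3⊕b5⊕b7⊕b9⊕b11⊕b13⊕b15 = 1⊕1⊕0⊕1⊕0⊕1⊕0⊕0 = 0
s2: b2⊕b3⊕b6⊕b7⊕b10⊕b11⊕b14⊕b15 = 1⊕1⊕0⊕1⊕0⊕1⊕0⊕0 = 0
s4: b4⊕b5⊕b6⊕b7⊕b12⊕b13⊕b14⊕b15 = 1⊕0⊕0⊕1⊕1⊕0⊕0⊕0 = 1
s8: b8⊕b9⊕b10⊕b11⊕b12⊕b13⊕b14⊕b15 = 1⊕0⊕0⊕1⊕1⊕0⊕0⊕0 = 1
Syndrome (s8...s1) = 1100 → position 12.
Overall parity (XOR of all 16 bits, including p0): 0⊕1⊕1⊕1⊕1⊕0⊕0⊕1⊕1⊕0⊕0⊕1⊕1⊕0⊕0⊕0 = 0
Overall=0, syndrome position=12 → double-bit error detected (uncorrectable).

double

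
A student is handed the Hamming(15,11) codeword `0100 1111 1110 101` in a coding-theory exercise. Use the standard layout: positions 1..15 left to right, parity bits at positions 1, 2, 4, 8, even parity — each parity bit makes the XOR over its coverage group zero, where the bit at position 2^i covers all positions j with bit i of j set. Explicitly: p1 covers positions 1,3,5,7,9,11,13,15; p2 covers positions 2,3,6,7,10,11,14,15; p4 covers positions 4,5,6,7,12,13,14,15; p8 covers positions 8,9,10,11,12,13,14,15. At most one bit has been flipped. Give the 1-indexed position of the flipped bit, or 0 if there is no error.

4

s1: b1⊕b3⊕b5⊕b7⊕b9⊕b11⊕b13⊕b15 = 0⊕0⊕1⊕1⊕1⊕1⊕1⊕1 = 0
s2: b2⊕b3⊕b6⊕b7⊕b10⊕b11⊕b14⊕b15 = 1⊕0⊕1⊕1⊕1⊕1⊕0⊕1 = 0
s4: b4⊕b5⊕b6⊕b7⊕b12⊕b13⊕b14⊕b15 = 0⊕1⊕1⊕1⊕0⊕1⊕0⊕1 = 1
s8: b8⊕b9⊕b10⊕b11⊕b12⊕b13⊕b14⊕b15 = 1⊕1⊕1⊕1⊕0⊕1⊕0⊕1 = 0
Syndrome (s8...s1) = 0100 → position 4.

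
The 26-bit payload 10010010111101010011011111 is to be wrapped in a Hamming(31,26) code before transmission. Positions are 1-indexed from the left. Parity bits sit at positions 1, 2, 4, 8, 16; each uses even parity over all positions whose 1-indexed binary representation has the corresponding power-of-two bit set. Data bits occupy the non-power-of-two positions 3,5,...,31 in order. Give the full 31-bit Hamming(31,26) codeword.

0111001100101110101010011011111

Place data bits at non-power-of-two positions: b3=1, b5=0, b6=0, b7=1, b9=0, b10=0, b11=1, b12=0, b13=1, b14=1, b15=1, b17=1, b18=0, b19=1, b20=0, b21=1, b22=0, b23=0, b24=1, b25=1, b26=0, b27=1, b28=1, b29=1, b30=1, b31=1.
p1 = XOR of data positions {3,5,7,9,11,13,15,17,19,21,23,25,27,29,31} = 1⊕0⊕1⊕0⊕1⊕1⊕1⊕1⊕1⊕1⊕0⊕1⊕1⊕1⊕1 = 0
p2 = XOR of data positions {3,6,7,10,11,14,15,18,19,22,23,26,27,30,31} = 1⊕0⊕1⊕0⊕1⊕1⊕1⊕0⊕1⊕0⊕0⊕0⊕1⊕1⊕1 = 1
p4 = XOR of data positions {5,6,7,12,13,14,15,20,21,22,23,28,29,30,31} = 0⊕0⊕1⊕0⊕1⊕1⊕1⊕0⊕1⊕0⊕0⊕1⊕1⊕1⊕1 = 1
p8 = XOR of data positions {9,10,11,12,13,14,15,24,25,26,27,28,29,30,31} = 0⊕0⊕1⊕0⊕1⊕1⊕1⊕1⊕1⊕0⊕1⊕1⊕1⊕1⊕1 = 1
p16 = XOR of data positions {17,18,19,20,21,22,23,24,25,26,27,28,29,30,31} = 1⊕0⊕1⊕0⊕1⊕0⊕0⊕1⊕1⊕0⊕1⊕1⊕1⊕1⊕1 = 0
Codeword b1..b31 = 0111001100101110101010011011111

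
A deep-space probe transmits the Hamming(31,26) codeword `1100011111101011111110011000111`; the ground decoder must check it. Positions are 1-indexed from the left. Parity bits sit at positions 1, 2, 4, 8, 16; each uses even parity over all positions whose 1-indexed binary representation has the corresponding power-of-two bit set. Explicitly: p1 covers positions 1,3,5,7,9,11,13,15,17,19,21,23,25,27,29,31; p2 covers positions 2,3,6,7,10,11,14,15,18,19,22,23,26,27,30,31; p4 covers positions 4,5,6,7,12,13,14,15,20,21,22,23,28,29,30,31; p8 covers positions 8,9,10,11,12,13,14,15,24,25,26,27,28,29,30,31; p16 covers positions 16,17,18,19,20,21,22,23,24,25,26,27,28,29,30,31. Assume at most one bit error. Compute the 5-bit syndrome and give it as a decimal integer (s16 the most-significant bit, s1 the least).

28

s1: b1⊕b3⊕b5⊕b7⊕b9⊕b11⊕b13⊕b15⊕b17⊕b19⊕b21⊕b23⊕b25⊕b27⊕b29⊕b31 = 1⊕0⊕0⊕1⊕1⊕1⊕1⊕1⊕1⊕1⊕1⊕0⊕1⊕0⊕1⊕1 = 0
s2: b2⊕b3⊕b6⊕b7⊕b10⊕b11⊕b14⊕b15⊕b18⊕b19⊕b22⊕b23⊕b26⊕b27⊕b30⊕b31 = 1⊕0⊕1⊕1⊕1⊕1⊕0⊕1⊕1⊕1⊕0⊕0⊕0⊕0⊕1⊕1 = 0
s4: b4⊕b5⊕b6⊕b7⊕b12⊕b13⊕b14⊕b15⊕b20⊕b21⊕b22⊕b23⊕b28⊕b29⊕b30⊕b31 = 0⊕0⊕1⊕1⊕0⊕1⊕0⊕1⊕1⊕1⊕0⊕0⊕0⊕1⊕1⊕1 = 1
s8: b8⊕b9⊕b10⊕b11⊕b12⊕b13⊕b14⊕b15⊕b24⊕b25⊕b26⊕b27⊕b28⊕b29⊕b30⊕b31 = 1⊕1⊕1⊕1⊕0⊕1⊕0⊕1⊕1⊕1⊕0⊕0⊕0⊕1⊕1⊕1 = 1
s16: b16⊕b17⊕b18⊕b19⊕b20⊕b21⊕b22⊕b23⊕b24⊕b25⊕b26⊕b27⊕b28⊕b29⊕b30⊕b31 = 1⊕1⊕1⊕1⊕1⊕1⊕0⊕0⊕1⊕1⊕0⊕0⊕0⊕1⊕1⊕1 = 1
Syndrome (s16...s1) = 11100 → position 28.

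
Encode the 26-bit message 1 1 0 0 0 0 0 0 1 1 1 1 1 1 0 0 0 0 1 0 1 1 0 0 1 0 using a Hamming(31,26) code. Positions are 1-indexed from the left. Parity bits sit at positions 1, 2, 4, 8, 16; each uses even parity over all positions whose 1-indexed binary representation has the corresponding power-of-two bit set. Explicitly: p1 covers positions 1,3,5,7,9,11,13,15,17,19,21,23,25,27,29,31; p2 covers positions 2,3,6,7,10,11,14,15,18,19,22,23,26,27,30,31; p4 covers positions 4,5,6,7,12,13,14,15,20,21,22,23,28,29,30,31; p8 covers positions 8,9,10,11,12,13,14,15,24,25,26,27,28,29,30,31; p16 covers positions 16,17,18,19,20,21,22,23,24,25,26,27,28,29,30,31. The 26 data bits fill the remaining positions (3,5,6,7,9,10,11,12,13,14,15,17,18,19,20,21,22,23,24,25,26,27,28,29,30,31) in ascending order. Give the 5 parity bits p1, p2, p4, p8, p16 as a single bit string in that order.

Place data bits at non-power-of-two positions: b3=1, b5=1, b6=0, b7=0, b9=0, b10=0, b11=0, b12=0, b13=1, b14=1, b15=1, b17=1, b18=1, b19=1, b20=0, b21=0, b22=0, b23=0, b24=1, b25=0, b26=1, b27=1, b28=0, b29=0, b30=1, b31=0.
p1 = XOR of data positions {3,5,7,9,11,13,15,17,19,21,23,25,27,29,31} = 1⊕1⊕0⊕0⊕0⊕1⊕1⊕1⊕1⊕0⊕0⊕0⊕1⊕0⊕0 = 1
p2 = XOR of data positions {3,6,7,10,11,14,15,18,19,22,23,26,27,30,31} = 1⊕0⊕0⊕0⊕0⊕1⊕1⊕1⊕1⊕0⊕0⊕1⊕1⊕1⊕0 = 0
p4 = XOR of data positions {5,6,7,12,13,14,15,20,21,22,23,28,29,30,31} = 1⊕0⊕0⊕0⊕1⊕1⊕1⊕0⊕0⊕0⊕0⊕0⊕0⊕1⊕0 = 1
p8 = XOR of data positions {9,10,11,12,13,14,15,24,25,26,27,28,29,30,31} = 0⊕0⊕0⊕0⊕1⊕1⊕1⊕1⊕0⊕1⊕1⊕0⊕0⊕1⊕0 = 1
p16 = XOR of data positions {17,18,19,20,21,22,23,24,25,26,27,28,29,30,31} = 1⊕1⊕1⊕0⊕0⊕0⊕0⊕1⊕0⊕1⊕1⊕0⊕0⊕1⊕0 = 1
Parity bits p1,p2,p4,p8,p16 = 10111

10111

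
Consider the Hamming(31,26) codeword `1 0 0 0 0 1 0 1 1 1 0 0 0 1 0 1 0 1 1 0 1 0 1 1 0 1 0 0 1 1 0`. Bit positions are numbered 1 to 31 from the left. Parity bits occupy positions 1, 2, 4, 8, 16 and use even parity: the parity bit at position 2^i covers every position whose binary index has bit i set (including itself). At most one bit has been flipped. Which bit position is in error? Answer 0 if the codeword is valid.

s1: b1⊕b3⊕b5⊕b7⊕b9⊕b11⊕b13⊕b15⊕b17⊕b19⊕b21⊕b23⊕b25⊕b27⊕b29⊕b31 = 1⊕0⊕0⊕0⊕1⊕0⊕0⊕0⊕0⊕1⊕1⊕1⊕0⊕0⊕1⊕0 = 0
s2: b2⊕b3⊕b6⊕b7⊕b10⊕b11⊕b14⊕b15⊕b18⊕b19⊕b22⊕b23⊕b26⊕b27⊕b30⊕b31 = 0⊕0⊕1⊕0⊕1⊕0⊕1⊕0⊕1⊕1⊕0⊕1⊕1⊕0⊕1⊕0 = 0
s4: b4⊕b5⊕b6⊕b7⊕b12⊕b13⊕b14⊕b15⊕b20⊕b21⊕b22⊕b23⊕b28⊕b29⊕b30⊕b31 = 0⊕0⊕1⊕0⊕0⊕0⊕1⊕0⊕0⊕1⊕0⊕1⊕0⊕1⊕1⊕0 = 0
s8: b8⊕b9⊕b10⊕b11⊕b12⊕b13⊕b14⊕b15⊕b24⊕b25⊕b26⊕b27⊕b28⊕b29⊕b30⊕b31 = 1⊕1⊕1⊕0⊕0⊕0⊕1⊕0⊕1⊕0⊕1⊕0⊕0⊕1⊕1⊕0 = 0
s16: b16⊕b17⊕b18⊕b19⊕b20⊕b21⊕b22⊕b23⊕b24⊕b25⊕b26⊕b27⊕b28⊕b29⊕b30⊕b31 = 1⊕0⊕1⊕1⊕0⊕1⊕0⊕1⊕1⊕0⊕1⊕0⊕0⊕1⊕1⊕0 = 1
Syndrome (s16...s1) = 10000 → position 16.

16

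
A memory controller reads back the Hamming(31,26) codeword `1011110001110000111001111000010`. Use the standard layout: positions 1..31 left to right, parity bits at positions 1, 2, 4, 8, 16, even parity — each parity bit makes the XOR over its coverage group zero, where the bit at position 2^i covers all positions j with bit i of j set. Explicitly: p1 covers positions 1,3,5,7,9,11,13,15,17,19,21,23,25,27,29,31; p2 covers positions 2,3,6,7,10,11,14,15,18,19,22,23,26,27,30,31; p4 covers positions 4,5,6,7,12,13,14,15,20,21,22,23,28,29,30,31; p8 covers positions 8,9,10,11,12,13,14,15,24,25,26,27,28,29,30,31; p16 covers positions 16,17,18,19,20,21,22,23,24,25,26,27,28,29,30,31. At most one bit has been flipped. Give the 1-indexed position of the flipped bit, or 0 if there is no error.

6

s1: b1⊕b3⊕b5⊕b7⊕b9⊕b11⊕b13⊕b15⊕b17⊕b19⊕b21⊕b23⊕b25⊕b27⊕b29⊕b31 = 1⊕1⊕1⊕0⊕0⊕1⊕0⊕0⊕1⊕1⊕0⊕1⊕1⊕0⊕0⊕0 = 0
s2: b2⊕b3⊕b6⊕b7⊕b10⊕b11⊕b14⊕b15⊕b18⊕b19⊕b22⊕b23⊕b26⊕b27⊕b30⊕b31 = 0⊕1⊕1⊕0⊕1⊕1⊕0⊕0⊕1⊕1⊕1⊕1⊕0⊕0⊕1⊕0 = 1
s4: b4⊕b5⊕b6⊕b7⊕b12⊕b13⊕b14⊕b15⊕b20⊕b21⊕b22⊕b23⊕b28⊕b29⊕b30⊕b31 = 1⊕1⊕1⊕0⊕1⊕0⊕0⊕0⊕0⊕0⊕1⊕1⊕0⊕0⊕1⊕0 = 1
s8: b8⊕b9⊕b10⊕b11⊕b12⊕b13⊕b14⊕b15⊕b24⊕b25⊕b26⊕b27⊕b28⊕b29⊕b30⊕b31 = 0⊕0⊕1⊕1⊕1⊕0⊕0⊕0⊕1⊕1⊕0⊕0⊕0⊕0⊕1⊕0 = 0
s16: b16⊕b17⊕b18⊕b19⊕b20⊕b21⊕b22⊕b23⊕b24⊕b25⊕b26⊕b27⊕b28⊕b29⊕b30⊕b31 = 0⊕1⊕1⊕1⊕0⊕0⊕1⊕1⊕1⊕1⊕0⊕0⊕0⊕0⊕1⊕0 = 0
Syndrome (s16...s1) = 00110 → position 6.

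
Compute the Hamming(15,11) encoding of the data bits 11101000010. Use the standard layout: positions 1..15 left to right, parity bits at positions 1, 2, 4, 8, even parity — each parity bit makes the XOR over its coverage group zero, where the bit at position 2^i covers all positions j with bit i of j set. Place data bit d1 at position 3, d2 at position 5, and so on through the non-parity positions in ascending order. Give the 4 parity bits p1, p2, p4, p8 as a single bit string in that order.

1110

Place data bits at non-power-of-two positions: b3=1, b5=1, b6=1, b7=0, b9=1, b10=0, b11=0, b12=0, b13=0, b14=1, b15=0.
p1 = XOR of data positions {3,5,7,9,11,13,15} = 1⊕1⊕0⊕1⊕0⊕0⊕0 = 1
p2 = XOR of data positions {3,6,7,10,11,14,15} = 1⊕1⊕0⊕0⊕0⊕1⊕0 = 1
p4 = XOR of data positions {5,6,7,12,13,14,15} = 1⊕1⊕0⊕0⊕0⊕1⊕0 = 1
p8 = XOR of data positions {9,10,11,12,13,14,15} = 1⊕0⊕0⊕0⊕0⊕1⊕0 = 0
Parity bits p1,p2,p4,p8 = 1110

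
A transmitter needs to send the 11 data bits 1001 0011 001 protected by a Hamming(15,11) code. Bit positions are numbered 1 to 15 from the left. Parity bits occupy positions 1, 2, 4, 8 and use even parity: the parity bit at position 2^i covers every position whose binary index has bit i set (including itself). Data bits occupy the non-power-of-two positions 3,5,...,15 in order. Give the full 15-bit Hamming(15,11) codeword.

Place data bits at non-power-of-two positions: b3=1, b5=0, b6=0, b7=1, b9=0, b10=0, b11=1, b12=1, b13=0, b14=0, b15=1.
p1 = XOR of data positions {3,5,7,9,11,13,15} = 1⊕0⊕1⊕0⊕1⊕0⊕1 = 0
p2 = XOR of data positions {3,6,7,10,11,14,15} = 1⊕0⊕1⊕0⊕1⊕0⊕1 = 0
p4 = XOR of data positions {5,6,7,12,13,14,15} = 0⊕0⊕1⊕1⊕0⊕0⊕1 = 1
p8 = XOR of data positions {9,10,11,12,13,14,15} = 0⊕0⊕1⊕1⊕0⊕0⊕1 = 1
Codeword b1..b15 = 001100110011001

001100110011001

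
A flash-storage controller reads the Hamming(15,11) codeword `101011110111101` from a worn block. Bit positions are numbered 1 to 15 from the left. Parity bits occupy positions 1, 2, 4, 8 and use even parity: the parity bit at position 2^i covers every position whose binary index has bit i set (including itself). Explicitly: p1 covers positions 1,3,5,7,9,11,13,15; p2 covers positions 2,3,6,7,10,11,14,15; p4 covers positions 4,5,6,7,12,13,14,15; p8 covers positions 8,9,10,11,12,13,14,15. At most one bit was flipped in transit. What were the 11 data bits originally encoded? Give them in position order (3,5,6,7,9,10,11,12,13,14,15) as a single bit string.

s1: b1⊕b3⊕b5⊕b7⊕b9⊕b11⊕b13⊕b15 = 1⊕1⊕1⊕1⊕0⊕1⊕1⊕1 = 1
s2: b2⊕b3⊕b6⊕b7⊕b10⊕b11⊕b14⊕b15 = 0⊕1⊕1⊕1⊕1⊕1⊕0⊕1 = 0
s4: b4⊕b5⊕b6⊕b7⊕b12⊕b13⊕b14⊕b15 = 0⊕1⊕1⊕1⊕1⊕1⊕0⊕1 = 0
s8: b8⊕b9⊕b10⊕b11⊕b12⊕b13⊕b14⊕b15 = 1⊕0⊕1⊕1⊕1⊕1⊕0⊕1 = 0
Syndrome (s8...s1) = 0001 → position 1.
Flip bit 1: corrected codeword = 001011110111101
Data bits at positions 3,5,6,7,9,10,11,12,13,14,15: 11110111101

11110111101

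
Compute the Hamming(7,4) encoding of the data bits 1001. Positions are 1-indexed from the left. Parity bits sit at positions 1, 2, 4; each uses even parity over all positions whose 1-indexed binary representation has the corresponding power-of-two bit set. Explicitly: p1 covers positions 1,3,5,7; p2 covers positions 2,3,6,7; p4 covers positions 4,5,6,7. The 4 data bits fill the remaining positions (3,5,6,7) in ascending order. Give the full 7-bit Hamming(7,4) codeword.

0011001

Place data bits at non-power-of-two positions: b3=1, b5=0, b6=0, b7=1.
p1 = XOR of data positions {3,5,7} = 1⊕0⊕1 = 0
p2 = XOR of data positions {3,6,7} = 1⊕0⊕1 = 0
p4 = XOR of data positions {5,6,7} = 0⊕0⊕1 = 1
Codeword b1..b7 = 0011001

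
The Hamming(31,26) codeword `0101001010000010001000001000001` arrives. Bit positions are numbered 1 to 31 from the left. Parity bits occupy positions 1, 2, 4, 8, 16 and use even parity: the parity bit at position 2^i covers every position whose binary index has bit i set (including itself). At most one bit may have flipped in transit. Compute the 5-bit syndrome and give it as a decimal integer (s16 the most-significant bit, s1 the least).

18

s1: b1⊕b3⊕b5⊕b7⊕b9⊕b11⊕b13⊕b15⊕b17⊕b19⊕b21⊕b23⊕b25⊕b27⊕b29⊕b31 = 0⊕0⊕0⊕1⊕1⊕0⊕0⊕1⊕0⊕1⊕0⊕0⊕1⊕0⊕0⊕1 = 0
s2: b2⊕b3⊕b6⊕b7⊕b10⊕b11⊕b14⊕b15⊕b18⊕b19⊕b22⊕b23⊕b26⊕b27⊕b30⊕b31 = 1⊕0⊕0⊕1⊕0⊕0⊕0⊕1⊕0⊕1⊕0⊕0⊕0⊕0⊕0⊕1 = 1
s4: b4⊕b5⊕b6⊕b7⊕b12⊕b13⊕b14⊕b15⊕b20⊕b21⊕b22⊕b23⊕b28⊕b29⊕b30⊕b31 = 1⊕0⊕0⊕1⊕0⊕0⊕0⊕1⊕0⊕0⊕0⊕0⊕0⊕0⊕0⊕1 = 0
s8: b8⊕b9⊕b10⊕b11⊕b12⊕b13⊕b14⊕b15⊕b24⊕b25⊕b26⊕b27⊕b28⊕b29⊕b30⊕b31 = 0⊕1⊕0⊕0⊕0⊕0⊕0⊕1⊕0⊕1⊕0⊕0⊕0⊕0⊕0⊕1 = 0
s16: b16⊕b17⊕b18⊕b19⊕b20⊕b21⊕b22⊕b23⊕b24⊕b25⊕b26⊕b27⊕b28⊕b29⊕b30⊕b31 = 0⊕0⊕0⊕1⊕0⊕0⊕0⊕0⊕0⊕1⊕0⊕0⊕0⊕0⊕0⊕1 = 1
Syndrome (s16...s1) = 10010 → position 18.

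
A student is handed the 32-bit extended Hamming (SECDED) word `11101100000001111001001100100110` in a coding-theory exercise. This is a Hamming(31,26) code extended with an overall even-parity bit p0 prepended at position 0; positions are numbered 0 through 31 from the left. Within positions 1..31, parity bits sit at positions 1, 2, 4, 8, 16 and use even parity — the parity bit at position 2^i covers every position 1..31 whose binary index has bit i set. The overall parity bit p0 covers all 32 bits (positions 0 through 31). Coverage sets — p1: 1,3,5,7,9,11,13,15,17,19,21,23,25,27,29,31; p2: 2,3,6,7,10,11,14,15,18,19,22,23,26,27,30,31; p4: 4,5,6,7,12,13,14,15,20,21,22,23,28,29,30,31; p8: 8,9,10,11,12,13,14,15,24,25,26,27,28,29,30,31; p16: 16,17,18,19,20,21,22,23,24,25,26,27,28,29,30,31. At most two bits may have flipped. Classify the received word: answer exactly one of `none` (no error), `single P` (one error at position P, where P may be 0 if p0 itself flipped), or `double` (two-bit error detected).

s1: b1⊕b3⊕b5⊕b7⊕b9⊕b11⊕b13⊕b15⊕b17⊕b19⊕b21⊕b23⊕b25⊕b27⊕b29⊕b31 = 1⊕0⊕1⊕0⊕0⊕0⊕1⊕1⊕0⊕1⊕0⊕1⊕0⊕0⊕1⊕0 = 1
s2: b2⊕b3⊕b6⊕b7⊕b10⊕b11⊕b14⊕b15⊕b18⊕b19⊕b22⊕b23⊕b26⊕b27⊕b30⊕b31 = 1⊕0⊕0⊕0⊕0⊕0⊕1⊕1⊕0⊕1⊕1⊕1⊕1⊕0⊕1⊕0 = 0
s4: b4⊕b5⊕b6⊕b7⊕b12⊕b13⊕b14⊕b15⊕b20⊕b21⊕b22⊕b23⊕b28⊕b29⊕b30⊕b31 = 1⊕1⊕0⊕0⊕0⊕1⊕1⊕1⊕0⊕0⊕1⊕1⊕0⊕1⊕1⊕0 = 1
s8: b8⊕b9⊕b10⊕b11⊕b12⊕b13⊕b14⊕b15⊕b24⊕b25⊕b26⊕b27⊕b28⊕b29⊕b30⊕b31 = 0⊕0⊕0⊕0⊕0⊕1⊕1⊕1⊕0⊕0⊕1⊕0⊕0⊕1⊕1⊕0 = 0
s16: b16⊕b17⊕b18⊕b19⊕b20⊕b21⊕b22⊕b23⊕b24⊕b25⊕b26⊕b27⊕b28⊕b29⊕b30⊕b31 = 1⊕0⊕0⊕1⊕0⊕0⊕1⊕1⊕0⊕0⊕1⊕0⊕0⊕1⊕1⊕0 = 1
Syndrome (s16...s1) = 10101 → position 21.
Overall parity (XOR of all 32 bits, including p0): 1⊕1⊕1⊕0⊕1⊕1⊕0⊕0⊕0⊕0⊕0⊕0⊕0⊕1⊕1⊕1⊕1⊕0⊕0⊕1⊕0⊕0⊕1⊕1⊕0⊕0⊕1⊕0⊕0⊕1⊕1⊕0 = 1
Overall=1, syndrome position=21 → single-bit error at position 21.

single 21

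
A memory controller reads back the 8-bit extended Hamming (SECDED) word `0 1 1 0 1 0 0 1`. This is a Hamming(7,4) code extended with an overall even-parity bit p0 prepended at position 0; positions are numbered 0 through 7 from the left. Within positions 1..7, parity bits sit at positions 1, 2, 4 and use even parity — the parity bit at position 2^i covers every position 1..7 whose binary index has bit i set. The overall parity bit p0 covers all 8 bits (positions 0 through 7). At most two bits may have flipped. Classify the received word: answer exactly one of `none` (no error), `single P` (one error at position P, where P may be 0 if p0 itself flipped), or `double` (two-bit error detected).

s1: b1⊕b3⊕b5⊕b7 = 1⊕0⊕0⊕1 = 0
s2: b2⊕b3⊕b6⊕b7 = 1⊕0⊕0⊕1 = 0
s4: b4⊕b5⊕b6⊕b7 = 1⊕0⊕0⊕1 = 0
Syndrome (s4...s1) = 000 → position 0 (no error).
Overall parity (XOR of all 8 bits, including p0): 0⊕1⊕1⊕0⊕1⊕0⊕0⊕1 = 0
Overall=0, syndrome position=0 → no error.

none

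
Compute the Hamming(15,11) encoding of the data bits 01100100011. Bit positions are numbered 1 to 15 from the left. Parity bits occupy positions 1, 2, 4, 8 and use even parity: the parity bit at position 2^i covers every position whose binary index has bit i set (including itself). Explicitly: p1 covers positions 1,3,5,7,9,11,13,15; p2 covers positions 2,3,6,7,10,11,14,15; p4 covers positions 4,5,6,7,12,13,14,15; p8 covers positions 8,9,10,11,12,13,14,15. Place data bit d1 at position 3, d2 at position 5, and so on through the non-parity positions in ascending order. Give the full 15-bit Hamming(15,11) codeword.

Place data bits at non-power-of-two positions: b3=0, b5=1, b6=1, b7=0, b9=0, b10=1, b11=0, b12=0, b13=0, b14=1, b15=1.
p1 = XOR of data positions {3,5,7,9,11,13,15} = 0⊕1⊕0⊕0⊕0⊕0⊕1 = 0
p2 = XOR of data positions {3,6,7,10,11,14,15} = 0⊕1⊕0⊕1⊕0⊕1⊕1 = 0
p4 = XOR of data positions {5,6,7,12,13,14,15} = 1⊕1⊕0⊕0⊕0⊕1⊕1 = 0
p8 = XOR of data positions {9,10,11,12,13,14,15} = 0⊕1⊕0⊕0⊕0⊕1⊕1 = 1
Codeword b1..b15 = 000011010100011

000011010100011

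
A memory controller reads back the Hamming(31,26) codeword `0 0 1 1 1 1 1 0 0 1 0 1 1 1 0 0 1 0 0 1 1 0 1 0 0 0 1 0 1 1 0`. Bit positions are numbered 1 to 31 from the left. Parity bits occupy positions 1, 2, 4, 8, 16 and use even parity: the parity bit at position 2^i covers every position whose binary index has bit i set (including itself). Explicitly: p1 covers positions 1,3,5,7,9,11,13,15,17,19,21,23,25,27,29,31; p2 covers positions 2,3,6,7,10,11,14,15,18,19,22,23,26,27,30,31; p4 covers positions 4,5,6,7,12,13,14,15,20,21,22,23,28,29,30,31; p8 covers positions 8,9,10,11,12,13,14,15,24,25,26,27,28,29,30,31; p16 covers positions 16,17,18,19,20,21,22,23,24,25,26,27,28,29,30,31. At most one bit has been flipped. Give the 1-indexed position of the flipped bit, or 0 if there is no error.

25

s1: b1⊕b3⊕b5⊕b7⊕b9⊕b11⊕b13⊕b15⊕b17⊕b19⊕b21⊕b23⊕b25⊕b27⊕b29⊕b31 = 0⊕1⊕1⊕1⊕0⊕0⊕1⊕0⊕1⊕0⊕1⊕1⊕0⊕1⊕1⊕0 = 1
s2: b2⊕b3⊕b6⊕b7⊕b10⊕b11⊕b14⊕b15⊕b18⊕b19⊕b22⊕b23⊕b26⊕b27⊕b30⊕b31 = 0⊕1⊕1⊕1⊕1⊕0⊕1⊕0⊕0⊕0⊕0⊕1⊕0⊕1⊕1⊕0 = 0
s4: b4⊕b5⊕b6⊕b7⊕b12⊕b13⊕b14⊕b15⊕b20⊕b21⊕b22⊕b23⊕b28⊕b29⊕b30⊕b31 = 1⊕1⊕1⊕1⊕1⊕1⊕1⊕0⊕1⊕1⊕0⊕1⊕0⊕1⊕1⊕0 = 0
s8: b8⊕b9⊕b10⊕b11⊕b12⊕b13⊕b14⊕b15⊕b24⊕b25⊕b26⊕b27⊕b28⊕b29⊕b30⊕b31 = 0⊕0⊕1⊕0⊕1⊕1⊕1⊕0⊕0⊕0⊕0⊕1⊕0⊕1⊕1⊕0 = 1
s16: b16⊕b17⊕b18⊕b19⊕b20⊕b21⊕b22⊕b23⊕b24⊕b25⊕b26⊕b27⊕b28⊕b29⊕b30⊕b31 = 0⊕1⊕0⊕0⊕1⊕1⊕0⊕1⊕0⊕0⊕0⊕1⊕0⊕1⊕1⊕0 = 1
Syndrome (s16...s1) = 11001 → position 25.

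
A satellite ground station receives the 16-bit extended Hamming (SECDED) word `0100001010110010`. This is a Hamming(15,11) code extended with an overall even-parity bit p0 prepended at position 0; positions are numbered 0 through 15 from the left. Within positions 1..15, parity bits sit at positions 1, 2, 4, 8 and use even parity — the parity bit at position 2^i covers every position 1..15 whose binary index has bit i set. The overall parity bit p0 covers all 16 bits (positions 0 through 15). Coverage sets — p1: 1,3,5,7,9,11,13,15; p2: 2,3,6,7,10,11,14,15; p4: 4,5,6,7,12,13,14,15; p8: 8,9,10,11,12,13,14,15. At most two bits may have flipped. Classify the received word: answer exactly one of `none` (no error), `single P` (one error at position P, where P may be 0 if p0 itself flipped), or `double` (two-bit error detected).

none

s1: b1⊕b3⊕b5⊕b7⊕b9⊕b11⊕b13⊕b15 = 1⊕0⊕0⊕0⊕0⊕1⊕0⊕0 = 0
s2: b2⊕b3⊕b6⊕b7⊕b10⊕b11⊕b14⊕b15 = 0⊕0⊕1⊕0⊕1⊕1⊕1⊕0 = 0
s4: b4⊕b5⊕b6⊕b7⊕b12⊕b13⊕b14⊕b15 = 0⊕0⊕1⊕0⊕0⊕0⊕1⊕0 = 0
s8: b8⊕b9⊕b10⊕b11⊕b12⊕b13⊕b14⊕b15 = 1⊕0⊕1⊕1⊕0⊕0⊕1⊕0 = 0
Syndrome (s8...s1) = 0000 → position 0 (no error).
Overall parity (XOR of all 16 bits, including p0): 0⊕1⊕0⊕0⊕0⊕0⊕1⊕0⊕1⊕0⊕1⊕1⊕0⊕0⊕1⊕0 = 0
Overall=0, syndrome position=0 → no error.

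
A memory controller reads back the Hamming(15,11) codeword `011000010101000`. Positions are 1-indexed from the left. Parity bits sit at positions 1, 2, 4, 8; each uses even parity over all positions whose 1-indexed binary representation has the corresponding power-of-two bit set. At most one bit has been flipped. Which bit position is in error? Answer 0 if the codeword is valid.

s1: b1⊕b3⊕b5⊕b7⊕b9⊕b11⊕b13⊕b15 = 0⊕1⊕0⊕0⊕0⊕0⊕0⊕0 = 1
s2: b2⊕b3⊕b6⊕b7⊕b10⊕b11⊕b14⊕b15 = 1⊕1⊕0⊕0⊕1⊕0⊕0⊕0 = 1
s4: b4⊕b5⊕b6⊕b7⊕b12⊕b13⊕b14⊕b15 = 0⊕0⊕0⊕0⊕1⊕0⊕0⊕0 = 1
s8: b8⊕b9⊕b10⊕b11⊕b12⊕b13⊕b14⊕b15 = 1⊕0⊕1⊕0⊕1⊕0⊕0⊕0 = 1
Syndrome (s8...s1) = 1111 → position 15.

15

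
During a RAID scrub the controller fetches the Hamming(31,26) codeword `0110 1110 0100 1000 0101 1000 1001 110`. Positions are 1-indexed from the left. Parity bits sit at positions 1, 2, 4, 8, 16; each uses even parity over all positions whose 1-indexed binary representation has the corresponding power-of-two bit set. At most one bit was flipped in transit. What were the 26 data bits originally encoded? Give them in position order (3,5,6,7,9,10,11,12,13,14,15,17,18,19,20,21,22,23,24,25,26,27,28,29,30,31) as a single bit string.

s1: b1⊕b3⊕b5⊕b7⊕b9⊕b11⊕b13⊕b15⊕b17⊕b19⊕b21⊕b23⊕b25⊕b27⊕b29⊕b31 = 0⊕1⊕1⊕1⊕0⊕0⊕1⊕0⊕0⊕0⊕1⊕0⊕1⊕0⊕1⊕0 = 1
s2: b2⊕b3⊕b6⊕b7⊕b10⊕b11⊕b14⊕b15⊕b18⊕b19⊕b22⊕b23⊕b26⊕b27⊕b30⊕b31 = 1⊕1⊕1⊕1⊕1⊕0⊕0⊕0⊕1⊕0⊕0⊕0⊕0⊕0⊕1⊕0 = 1
s4: b4⊕b5⊕b6⊕b7⊕b12⊕b13⊕b14⊕b15⊕b20⊕b21⊕b22⊕b23⊕b28⊕b29⊕b30⊕b31 = 0⊕1⊕1⊕1⊕0⊕1⊕0⊕0⊕1⊕1⊕0⊕0⊕1⊕1⊕1⊕0 = 1
s8: b8⊕b9⊕b10⊕b11⊕b12⊕b13⊕b14⊕b15⊕b24⊕b25⊕b26⊕b27⊕b28⊕b29⊕b30⊕b31 = 0⊕0⊕1⊕0⊕0⊕1⊕0⊕0⊕0⊕1⊕0⊕0⊕1⊕1⊕1⊕0 = 0
s16: b16⊕b17⊕b18⊕b19⊕b20⊕b21⊕b22⊕b23⊕b24⊕b25⊕b26⊕b27⊕b28⊕b29⊕b30⊕b31 = 0⊕0⊕1⊕0⊕1⊕1⊕0⊕0⊕0⊕1⊕0⊕0⊕1⊕1⊕1⊕0 = 1
Syndrome (s16...s1) = 10111 → position 23.
Flip bit 23: corrected codeword = 0110111001001000010110101001110
Data bits at positions 3,5,6,7,9,10,11,12,13,14,15,17,18,19,20,21,22,23,24,25,26,27,28,29,30,31: 11110100100010110101001110

11110100100010110101001110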